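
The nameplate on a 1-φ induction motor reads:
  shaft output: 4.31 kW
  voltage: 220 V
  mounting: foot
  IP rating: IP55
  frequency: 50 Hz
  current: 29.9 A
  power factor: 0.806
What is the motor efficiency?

P_out = 4.31 kW = 4310 W
P_in = V·I·cosφ = 220 × 29.9 × 0.806 = 5302 W
η = P_out / P_in = 4310 / 5302 = 0.813 = 81.3%

81.3 %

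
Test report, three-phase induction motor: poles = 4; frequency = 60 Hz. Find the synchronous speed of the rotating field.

1800 rpm

n_s = 120f/p = 120×60/4 = 1800 rpm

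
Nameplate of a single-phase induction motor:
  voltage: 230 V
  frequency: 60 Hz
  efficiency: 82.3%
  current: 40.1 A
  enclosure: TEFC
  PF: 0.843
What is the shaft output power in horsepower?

P_in = V·I·cosφ = 230 × 40.1 × 0.843 = 7775 W
P_out = η·P_in = 0.823 × 7775 = 6399 W
= 6399/746 = 8.58 HP

8.58 HP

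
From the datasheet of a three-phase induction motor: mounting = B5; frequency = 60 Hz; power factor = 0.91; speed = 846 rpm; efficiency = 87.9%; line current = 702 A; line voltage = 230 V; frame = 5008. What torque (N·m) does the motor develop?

P_in = √3·V·I·cosφ = 1.732 × 230 × 702 × 0.91 = 254480 W
P_out = η·P_in = 0.879 × 254480 = 223688 W
n = 846 rpm
ω = 2π×846/60 = 88.59 rad/s
τ = P_out/ω = 223688/88.59 = 2520 N·m

2520 N·m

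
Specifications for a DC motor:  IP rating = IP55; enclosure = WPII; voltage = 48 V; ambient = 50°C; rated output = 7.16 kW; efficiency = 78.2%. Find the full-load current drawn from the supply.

191 A

P_out = 7.16 kW = 7160 W
P_in = P_out / η = 7160 / 0.782 = 9156 W
I = P_in / V = 9156 / 48 = 191 A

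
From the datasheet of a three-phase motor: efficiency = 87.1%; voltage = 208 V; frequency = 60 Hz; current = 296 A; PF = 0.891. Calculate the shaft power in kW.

P_in = √3·V·I·cosφ = 1.732 × 208 × 296 × 0.891 = 95012 W
P_out = η·P_in = 0.871 × 95012 = 82755 W

82.8 kW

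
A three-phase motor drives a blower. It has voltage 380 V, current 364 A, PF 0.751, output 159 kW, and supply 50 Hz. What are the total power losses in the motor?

20.9 kW

P_in = √3·V·I·cosφ = 1.732×380×364×0.751 = 179917 W
P_out = 159000 W
Losses = P_in − P_out = 179917 − 159000 = 20917 W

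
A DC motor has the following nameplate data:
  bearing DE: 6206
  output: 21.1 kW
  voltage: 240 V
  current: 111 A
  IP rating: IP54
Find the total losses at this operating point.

P_in = V·I = 240×111 = 26640 W
P_out = 21100 W
Losses = P_in − P_out = 26640 − 21100 = 5540 W

5.54 kW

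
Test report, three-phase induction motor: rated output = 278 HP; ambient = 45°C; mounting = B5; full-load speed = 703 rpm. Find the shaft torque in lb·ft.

P_out = 278 × 746 = 207388 W
ω = 2π × 703/60 = 73.62 rad/s
τ = P_out/ω = 207388/73.62 = 2817 N·m
In lb·ft: 2817/1.356 = 2080 lb·ft

2080 lb·ft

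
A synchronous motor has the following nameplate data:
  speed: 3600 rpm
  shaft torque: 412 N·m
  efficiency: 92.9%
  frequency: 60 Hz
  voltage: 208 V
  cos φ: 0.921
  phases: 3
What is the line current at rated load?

504 A

ω = 2π×3600/60 = 377 rad/s; P_out = τω = 412 × 377 = 155324 W
P_in = P_out / η = 155324 / 0.929 = 167195 W
I_L = P_in / (√3·V_L·cosφ) = 167195 / (1.732 × 208 × 0.921) = 504 A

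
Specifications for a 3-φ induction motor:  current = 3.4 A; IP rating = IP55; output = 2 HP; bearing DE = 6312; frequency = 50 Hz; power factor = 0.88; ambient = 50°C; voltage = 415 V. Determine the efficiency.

69.4 %

P_out = 2 × 746 = 1492 W
P_in = √3·V_L·I_L·cosφ = 1.732 × 415 × 3.4 × 0.88 = 2151 W
η = P_out / P_in = 1492 / 2151 = 0.694 = 69.4%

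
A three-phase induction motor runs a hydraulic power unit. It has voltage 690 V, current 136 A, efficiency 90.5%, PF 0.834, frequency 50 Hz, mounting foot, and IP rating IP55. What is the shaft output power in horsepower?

P_in = √3·V·I·cosφ = 1.732 × 690 × 136 × 0.834 = 135551 W
P_out = η·P_in = 0.905 × 135551 = 122674 W
= 122674/746 = 164 HP

164 HP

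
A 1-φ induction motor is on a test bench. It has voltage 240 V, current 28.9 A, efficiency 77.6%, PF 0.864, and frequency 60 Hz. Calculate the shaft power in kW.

4.65 kW

P_in = V·I·cosφ = 240 × 28.9 × 0.864 = 5993 W
P_out = η·P_in = 0.776 × 5993 = 4651 W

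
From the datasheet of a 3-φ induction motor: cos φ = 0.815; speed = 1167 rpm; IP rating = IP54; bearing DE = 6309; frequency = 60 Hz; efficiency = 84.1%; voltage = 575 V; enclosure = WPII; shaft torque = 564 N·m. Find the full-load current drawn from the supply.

ω = 2π×1167/60 = 122.2 rad/s; P_out = τω = 564 × 122.2 = 68921 W
P_in = P_out / η = 68921 / 0.841 = 81951 W
I_L = P_in / (√3·V_L·cosφ) = 81951 / (1.732 × 575 × 0.815) = 101 A

101 A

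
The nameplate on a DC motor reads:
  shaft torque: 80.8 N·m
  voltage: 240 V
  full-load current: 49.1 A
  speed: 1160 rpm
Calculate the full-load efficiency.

ω = 2π × 1160/60 = 121.5 rad/s; P_out = τω = 80.8 × 121.5 = 9817 W
P_in = V·I = 240 × 49.1 = 11784 W
η = P_out / P_in = 9817 / 11784 = 0.833 = 83.3%

83.3 %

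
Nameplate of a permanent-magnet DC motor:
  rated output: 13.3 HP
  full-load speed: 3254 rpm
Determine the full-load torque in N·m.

P_out = 13.3 × 746 = 9922 W
ω = 2π × 3254/60 = 340.8 rad/s
τ = P_out/ω = 9922/340.8 = 29.1 N·m

29.1 N·m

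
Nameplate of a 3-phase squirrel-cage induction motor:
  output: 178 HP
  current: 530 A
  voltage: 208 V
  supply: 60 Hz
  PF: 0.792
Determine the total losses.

18.4 kW

P_in = √3·V·I·cosφ = 1.732×208×530×0.792 = 151221 W
P_out = 178×746 = 132788 W
Losses = P_in − P_out = 151221 − 132788 = 18433 W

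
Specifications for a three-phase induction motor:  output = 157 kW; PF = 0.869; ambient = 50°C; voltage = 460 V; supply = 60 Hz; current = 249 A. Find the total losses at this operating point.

15400 W

P_in = √3·V·I·cosφ = 1.732×460×249×0.869 = 172395 W
P_out = 157000 W
Losses = P_in − P_out = 172395 − 157000 = 15395 W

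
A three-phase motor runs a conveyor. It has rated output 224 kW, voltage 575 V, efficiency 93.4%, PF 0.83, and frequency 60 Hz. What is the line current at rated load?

P_out = 224 kW = 224000 W
P_in = P_out / η = 224000 / 0.934 = 239829 W
I_L = P_in / (√3·V_L·cosφ) = 239829 / (1.732 × 575 × 0.83) = 290 A

290 A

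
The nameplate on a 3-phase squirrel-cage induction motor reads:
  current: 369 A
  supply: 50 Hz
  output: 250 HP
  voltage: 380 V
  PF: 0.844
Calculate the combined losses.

P_in = √3·V·I·cosφ = 1.732×380×369×0.844 = 204975 W
P_out = 250×746 = 186500 W
Losses = P_in − P_out = 204975 − 186500 = 18475 W

18.5 kW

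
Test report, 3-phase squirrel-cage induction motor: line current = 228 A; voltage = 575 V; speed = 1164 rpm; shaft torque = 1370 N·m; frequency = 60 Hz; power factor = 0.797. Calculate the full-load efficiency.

92.3 %

ω = 2π × 1164/60 = 121.9 rad/s; P_out = τω = 1370 × 121.9 = 167003 W
P_in = √3·V_L·I_L·cosφ = 1.732 × 575 × 228 × 0.797 = 180971 W
η = P_out / P_in = 167003 / 180971 = 0.923 = 92.3%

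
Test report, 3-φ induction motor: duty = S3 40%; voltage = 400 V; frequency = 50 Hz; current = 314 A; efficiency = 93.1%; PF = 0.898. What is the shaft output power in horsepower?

P_in = √3·V·I·cosφ = 1.732 × 400 × 314 × 0.898 = 195350 W
P_out = η·P_in = 0.931 × 195350 = 181871 W
= 181871/746 = 244 HP

244 HP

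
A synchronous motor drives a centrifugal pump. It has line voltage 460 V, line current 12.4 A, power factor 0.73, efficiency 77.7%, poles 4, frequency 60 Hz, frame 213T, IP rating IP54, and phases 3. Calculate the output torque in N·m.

29.7 N·m

P_in = √3·V·I·cosφ = 1.732 × 460 × 12.4 × 0.73 = 7212 W
P_out = η·P_in = 0.777 × 7212 = 5604 W
n = n_s = 120×60/4 = 1800 rpm (synchronous)
ω = 2π×1800/60 = 188.5 rad/s
τ = P_out/ω = 5604/188.5 = 29.7 N·m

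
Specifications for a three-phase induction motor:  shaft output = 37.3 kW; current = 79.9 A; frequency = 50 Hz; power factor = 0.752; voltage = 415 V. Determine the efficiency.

P_out = 37.3 kW = 37300 W
P_in = √3·V_L·I_L·cosφ = 1.732 × 415 × 79.9 × 0.752 = 43188 W
η = P_out / P_in = 37300 / 43188 = 0.864 = 86.4%

86.4 %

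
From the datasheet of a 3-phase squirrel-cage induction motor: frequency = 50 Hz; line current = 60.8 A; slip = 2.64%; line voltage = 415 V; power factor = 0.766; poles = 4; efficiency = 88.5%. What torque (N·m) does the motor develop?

P_in = √3·V·I·cosφ = 1.732 × 415 × 60.8 × 0.766 = 33476 W
P_out = η·P_in = 0.885 × 33476 = 29626 W
n_s = 120×50/4 = 1500 rpm; n = 1500×(1−0.0264) = 1460 rpm
ω = 2π×1460/60 = 152.9 rad/s
τ = P_out/ω = 29626/152.9 = 194 N·m

194 N·m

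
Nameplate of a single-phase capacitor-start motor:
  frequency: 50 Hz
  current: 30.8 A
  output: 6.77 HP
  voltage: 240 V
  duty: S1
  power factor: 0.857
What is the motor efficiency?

79.7 %

P_out = 6.77 × 746 = 5050 W
P_in = V·I·cosφ = 240 × 30.8 × 0.857 = 6335 W
η = P_out / P_in = 5050 / 6335 = 0.797 = 79.7%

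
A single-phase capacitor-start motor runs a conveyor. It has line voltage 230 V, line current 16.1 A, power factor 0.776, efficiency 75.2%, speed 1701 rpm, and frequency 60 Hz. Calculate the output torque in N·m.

12.1 N·m

P_in = V·I·cosφ = 230 × 16.1 × 0.776 = 2874 W
P_out = η·P_in = 0.752 × 2874 = 2161 W
n = 1701 rpm
ω = 2π×1701/60 = 178.1 rad/s
τ = P_out/ω = 2161/178.1 = 12.1 N·m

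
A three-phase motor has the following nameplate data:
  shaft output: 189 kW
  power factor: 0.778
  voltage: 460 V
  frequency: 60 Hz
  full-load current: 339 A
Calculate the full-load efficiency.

89.9 %

P_out = 189 kW = 189000 W
P_in = √3·V_L·I_L·cosφ = 1.732 × 460 × 339 × 0.778 = 210129 W
η = P_out / P_in = 189000 / 210129 = 0.899 = 89.9%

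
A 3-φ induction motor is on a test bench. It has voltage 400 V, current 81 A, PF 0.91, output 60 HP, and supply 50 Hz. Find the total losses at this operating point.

P_in = √3·V·I·cosφ = 1.732×400×81×0.91 = 51066 W
P_out = 60×746 = 44760 W
Losses = P_in − P_out = 51066 − 44760 = 6306 W

6.31 kW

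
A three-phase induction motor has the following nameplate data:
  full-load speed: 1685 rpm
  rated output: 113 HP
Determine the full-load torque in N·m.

478 N·m

P_out = 113 × 746 = 84298 W
ω = 2π × 1685/60 = 176.5 rad/s
τ = P_out/ω = 84298/176.5 = 478 N·m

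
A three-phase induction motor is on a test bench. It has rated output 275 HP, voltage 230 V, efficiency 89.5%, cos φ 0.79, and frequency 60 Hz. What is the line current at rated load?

728 A

P_out = 275 × 746 = 205150 W
P_in = P_out / η = 205150 / 0.895 = 229218 W
I_L = P_in / (√3·V_L·cosφ) = 229218 / (1.732 × 230 × 0.79) = 728 A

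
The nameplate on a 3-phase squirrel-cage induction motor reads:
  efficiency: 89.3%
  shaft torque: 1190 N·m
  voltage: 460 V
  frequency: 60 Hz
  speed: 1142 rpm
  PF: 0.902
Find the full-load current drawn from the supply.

ω = 2π×1142/60 = 119.6 rad/s; P_out = τω = 1190 × 119.6 = 142324 W
P_in = P_out / η = 142324 / 0.893 = 159377 W
I_L = P_in / (√3·V_L·cosφ) = 159377 / (1.732 × 460 × 0.902) = 222 A

222 A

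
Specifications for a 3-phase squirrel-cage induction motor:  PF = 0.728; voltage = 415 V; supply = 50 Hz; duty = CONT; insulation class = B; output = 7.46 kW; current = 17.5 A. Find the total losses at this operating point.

1.7 kW

P_in = √3·V·I·cosφ = 1.732×415×17.5×0.728 = 9157 W
P_out = 7460 W
Losses = P_in − P_out = 9157 − 7460 = 1697 W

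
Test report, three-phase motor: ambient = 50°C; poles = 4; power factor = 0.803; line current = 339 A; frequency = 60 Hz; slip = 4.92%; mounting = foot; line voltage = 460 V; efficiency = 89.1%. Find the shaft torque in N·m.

1080 N·m

P_in = √3·V·I·cosφ = 1.732 × 460 × 339 × 0.803 = 216881 W
P_out = η·P_in = 0.891 × 216881 = 193241 W
n_s = 120×60/4 = 1800 rpm; n = 1800×(1−0.0492) = 1711 rpm
ω = 2π×1711/60 = 179.2 rad/s
τ = P_out/ω = 193241/179.2 = 1080 N·m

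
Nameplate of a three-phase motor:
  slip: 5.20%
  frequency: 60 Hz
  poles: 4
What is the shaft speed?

1706 rpm

n_s = 120f/p = 120×60/4 = 1800 rpm
n = n_s(1 − s) = 1800 × (1 − 0.052) = 1706 rpm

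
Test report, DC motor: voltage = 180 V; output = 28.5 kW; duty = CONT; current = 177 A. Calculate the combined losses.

3.36 kW

P_in = V·I = 180×177 = 31860 W
P_out = 28500 W
Losses = P_in − P_out = 31860 − 28500 = 3360 W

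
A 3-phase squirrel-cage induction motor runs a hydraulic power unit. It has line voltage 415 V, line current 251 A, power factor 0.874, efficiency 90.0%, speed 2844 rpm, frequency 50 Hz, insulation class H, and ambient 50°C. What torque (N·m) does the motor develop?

477 N·m

P_in = √3·V·I·cosφ = 1.732 × 415 × 251 × 0.874 = 157682 W
P_out = η·P_in = 0.9 × 157682 = 141914 W
n = 2844 rpm
ω = 2π×2844/60 = 297.8 rad/s
τ = P_out/ω = 141914/297.8 = 477 N·m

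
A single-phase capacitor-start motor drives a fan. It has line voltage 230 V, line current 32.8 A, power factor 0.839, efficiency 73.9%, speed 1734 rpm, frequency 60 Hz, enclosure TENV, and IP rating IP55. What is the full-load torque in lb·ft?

19 lb·ft

P_in = V·I·cosφ = 230 × 32.8 × 0.839 = 6329 W
P_out = η·P_in = 0.739 × 6329 = 4677 W
n = 1734 rpm
ω = 2π×1734/60 = 181.6 rad/s
τ = P_out/ω = 4677/181.6 = 25.75 N·m
In lb·ft: 25.75/1.356 = 19 lb·ft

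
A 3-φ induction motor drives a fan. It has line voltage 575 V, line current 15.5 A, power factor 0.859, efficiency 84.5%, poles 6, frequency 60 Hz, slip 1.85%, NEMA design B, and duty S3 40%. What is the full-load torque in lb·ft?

67 lb·ft

P_in = √3·V·I·cosφ = 1.732 × 575 × 15.5 × 0.859 = 13260 W
P_out = η·P_in = 0.845 × 13260 = 11205 W
n_s = 120×60/6 = 1200 rpm; n = 1200×(1−0.0185) = 1178 rpm
ω = 2π×1178/60 = 123.4 rad/s
τ = P_out/ω = 11205/123.4 = 90.8 N·m
In lb·ft: 90.8/1.356 = 67 lb·ft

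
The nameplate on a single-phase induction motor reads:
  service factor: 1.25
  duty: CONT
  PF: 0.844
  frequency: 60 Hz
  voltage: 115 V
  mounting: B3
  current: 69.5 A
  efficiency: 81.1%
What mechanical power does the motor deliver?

5.47 kW

P_in = V·I·cosφ = 115 × 69.5 × 0.844 = 6746 W
P_out = η·P_in = 0.811 × 6746 = 5471 W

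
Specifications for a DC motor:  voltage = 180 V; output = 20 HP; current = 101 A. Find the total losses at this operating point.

3.26 kW

P_in = V·I = 180×101 = 18180 W
P_out = 20×746 = 14920 W
Losses = P_in − P_out = 18180 − 14920 = 3260 W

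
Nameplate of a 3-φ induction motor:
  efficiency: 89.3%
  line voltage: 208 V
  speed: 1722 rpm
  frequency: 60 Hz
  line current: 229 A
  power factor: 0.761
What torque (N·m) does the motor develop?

P_in = √3·V·I·cosφ = 1.732 × 208 × 229 × 0.761 = 62781 W
P_out = η·P_in = 0.893 × 62781 = 56063 W
n = 1722 rpm
ω = 2π×1722/60 = 180.3 rad/s
τ = P_out/ω = 56063/180.3 = 311 N·m

311 N·m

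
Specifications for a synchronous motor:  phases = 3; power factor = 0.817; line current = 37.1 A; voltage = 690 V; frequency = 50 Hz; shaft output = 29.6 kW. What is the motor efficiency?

P_out = 29.6 kW = 29600 W
P_in = √3·V_L·I_L·cosφ = 1.732 × 690 × 37.1 × 0.817 = 36224 W
η = P_out / P_in = 29600 / 36224 = 0.817 = 81.7%

81.7 %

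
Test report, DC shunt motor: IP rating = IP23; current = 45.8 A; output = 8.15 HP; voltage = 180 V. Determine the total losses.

P_in = V·I = 180×45.8 = 8244 W
P_out = 8.15×746 = 6080 W
Losses = P_in − P_out = 8244 − 6080 = 2164 W

2160 W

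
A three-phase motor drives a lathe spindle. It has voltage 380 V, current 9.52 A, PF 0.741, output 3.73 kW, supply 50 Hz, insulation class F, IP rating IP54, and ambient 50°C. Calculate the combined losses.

P_in = √3·V·I·cosφ = 1.732×380×9.52×0.741 = 4643 W
P_out = 3730 W
Losses = P_in − P_out = 4643 − 3730 = 913 W

913 W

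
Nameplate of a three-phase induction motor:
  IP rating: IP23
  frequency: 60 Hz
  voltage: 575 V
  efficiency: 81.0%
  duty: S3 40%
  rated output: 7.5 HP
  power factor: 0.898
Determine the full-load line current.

7.72 A

P_out = 7.5 × 746 = 5595 W
P_in = P_out / η = 5595 / 0.810 = 6907 W
I_L = P_in / (√3·V_L·cosφ) = 6907 / (1.732 × 575 × 0.898) = 7.72 A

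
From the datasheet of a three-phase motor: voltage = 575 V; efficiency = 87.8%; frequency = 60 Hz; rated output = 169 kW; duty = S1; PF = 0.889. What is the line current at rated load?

217 A

P_out = 169 kW = 169000 W
P_in = P_out / η = 169000 / 0.878 = 192483 W
I_L = P_in / (√3·V_L·cosφ) = 192483 / (1.732 × 575 × 0.889) = 217 A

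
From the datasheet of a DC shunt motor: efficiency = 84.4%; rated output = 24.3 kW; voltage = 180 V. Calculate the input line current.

P_out = 24.3 kW = 24300 W
P_in = P_out / η = 24300 / 0.844 = 28791 W
I = P_in / V = 28791 / 180 = 160 A

160 A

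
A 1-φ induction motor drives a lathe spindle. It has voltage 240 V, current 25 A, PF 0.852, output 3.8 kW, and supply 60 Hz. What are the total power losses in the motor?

1310 W

P_in = V·I·cosφ = 240×25×0.852 = 5112 W
P_out = 3800 W
Losses = P_in − P_out = 5112 − 3800 = 1312 W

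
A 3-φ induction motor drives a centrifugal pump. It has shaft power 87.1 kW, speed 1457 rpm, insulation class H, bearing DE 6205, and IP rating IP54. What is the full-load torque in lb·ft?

ω = 2π × 1457/60 = 152.6 rad/s
τ = P/ω = 87100/152.6 = 570.8 N·m
In lb·ft: 570.8/1.356 = 421 lb·ft

421 lb·ft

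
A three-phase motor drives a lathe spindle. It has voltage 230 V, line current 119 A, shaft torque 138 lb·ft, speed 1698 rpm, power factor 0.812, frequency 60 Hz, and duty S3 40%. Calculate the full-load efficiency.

τ = 138 lb·ft × 1.356 = 187.1 N·m
ω = 2π × 1698/60 = 177.8 rad/s; P_out = τω = 187.1 × 177.8 = 33266 W
P_in = √3·V_L·I_L·cosφ = 1.732 × 230 × 119 × 0.812 = 38493 W
η = P_out / P_in = 33266 / 38493 = 0.864 = 86.4%

86.4 %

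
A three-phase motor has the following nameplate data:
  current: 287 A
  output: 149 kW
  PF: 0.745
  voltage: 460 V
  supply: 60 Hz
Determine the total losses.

P_in = √3·V·I·cosφ = 1.732×460×287×0.745 = 170351 W
P_out = 149000 W
Losses = P_in − P_out = 170351 − 149000 = 21351 W

21.4 kW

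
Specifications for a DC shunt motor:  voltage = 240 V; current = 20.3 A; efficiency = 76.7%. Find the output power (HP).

P_in = V·I = 240 × 20.3 = 4872 W
P_out = η·P_in = 0.767 × 4872 = 3737 W
= 3737/746 = 5.01 HP

5.01 HP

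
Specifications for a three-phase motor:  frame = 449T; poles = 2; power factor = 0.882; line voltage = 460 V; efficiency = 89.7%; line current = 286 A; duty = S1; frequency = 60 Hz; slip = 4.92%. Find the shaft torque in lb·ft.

P_in = √3·V·I·cosφ = 1.732 × 460 × 286 × 0.882 = 200974 W
P_out = η·P_in = 0.897 × 200974 = 180274 W
n_s = 120×60/2 = 3600 rpm; n = 3600×(1−0.0492) = 3423 rpm
ω = 2π×3423/60 = 358.5 rad/s
τ = P_out/ω = 180274/358.5 = 502.9 N·m
In lb·ft: 502.9/1.356 = 371 lb·ft

371 lb·ft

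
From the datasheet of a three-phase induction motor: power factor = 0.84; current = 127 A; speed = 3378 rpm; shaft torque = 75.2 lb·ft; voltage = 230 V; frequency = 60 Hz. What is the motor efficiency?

84.9 %

τ = 75.2 lb·ft × 1.356 = 102 N·m
ω = 2π × 3378/60 = 353.7 rad/s; P_out = τω = 102 × 353.7 = 36077 W
P_in = √3·V_L·I_L·cosφ = 1.732 × 230 × 127 × 0.84 = 42497 W
η = P_out / P_in = 36077 / 42497 = 0.849 = 84.9%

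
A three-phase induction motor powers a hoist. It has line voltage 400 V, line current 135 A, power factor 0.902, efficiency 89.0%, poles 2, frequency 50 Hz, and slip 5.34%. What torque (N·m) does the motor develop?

252 N·m

P_in = √3·V·I·cosφ = 1.732 × 400 × 135 × 0.902 = 84362 W
P_out = η·P_in = 0.89 × 84362 = 75082 W
n_s = 120×50/2 = 3000 rpm; n = 3000×(1−0.0534) = 2840 rpm
ω = 2π×2840/60 = 297.4 rad/s
τ = P_out/ω = 75082/297.4 = 252 N·m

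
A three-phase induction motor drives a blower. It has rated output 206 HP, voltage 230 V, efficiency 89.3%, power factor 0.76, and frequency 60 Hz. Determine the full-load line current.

P_out = 206 × 746 = 153676 W
P_in = P_out / η = 153676 / 0.893 = 172090 W
I_L = P_in / (√3·V_L·cosφ) = 172090 / (1.732 × 230 × 0.76) = 568 A

568 A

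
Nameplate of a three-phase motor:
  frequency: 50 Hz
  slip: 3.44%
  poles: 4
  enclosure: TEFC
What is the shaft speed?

1448 rpm

n_s = 120f/p = 120×50/4 = 1500 rpm
n = n_s(1 − s) = 1500 × (1 − 0.0344) = 1448 rpm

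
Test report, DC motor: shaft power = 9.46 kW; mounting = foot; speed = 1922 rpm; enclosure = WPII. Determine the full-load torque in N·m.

ω = 2π × 1922/60 = 201.3 rad/s
τ = P/ω = 9460/201.3 = 47 N·m

47 N·m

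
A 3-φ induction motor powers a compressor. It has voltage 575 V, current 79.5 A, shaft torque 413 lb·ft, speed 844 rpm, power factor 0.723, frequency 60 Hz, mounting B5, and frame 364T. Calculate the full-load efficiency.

τ = 413 lb·ft × 1.356 = 560 N·m
ω = 2π × 844/60 = 88.38 rad/s; P_out = τω = 560 × 88.38 = 49493 W
P_in = √3·V_L·I_L·cosφ = 1.732 × 575 × 79.5 × 0.723 = 57243 W
η = P_out / P_in = 49493 / 57243 = 0.865 = 86.5%

86.5 %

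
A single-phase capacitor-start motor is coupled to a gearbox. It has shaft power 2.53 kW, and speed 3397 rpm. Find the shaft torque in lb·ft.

5.25 lb·ft

ω = 2π × 3397/60 = 355.7 rad/s
τ = P/ω = 2530/355.7 = 7.113 N·m
In lb·ft: 7.113/1.356 = 5.25 lb·ft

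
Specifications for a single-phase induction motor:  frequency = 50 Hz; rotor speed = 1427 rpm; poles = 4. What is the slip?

n_s = 120f/p = 120×50/4 = 1500 rpm
s = (n_s − n)/n_s = (1500 − 1427)/1500 = 0.0487

4.87 %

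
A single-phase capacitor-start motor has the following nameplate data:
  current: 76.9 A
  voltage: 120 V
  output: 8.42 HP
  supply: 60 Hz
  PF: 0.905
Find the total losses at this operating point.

P_in = V·I·cosφ = 120×76.9×0.905 = 8351 W
P_out = 8.42×746 = 6281 W
Losses = P_in − P_out = 8351 − 6281 = 2070 W

2070 W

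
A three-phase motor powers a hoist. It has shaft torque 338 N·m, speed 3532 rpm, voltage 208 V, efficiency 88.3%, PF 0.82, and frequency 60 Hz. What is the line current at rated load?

479 A

ω = 2π×3532/60 = 369.9 rad/s; P_out = τω = 338 × 369.9 = 125026 W
P_in = P_out / η = 125026 / 0.883 = 141592 W
I_L = P_in / (√3·V_L·cosφ) = 141592 / (1.732 × 208 × 0.82) = 479 A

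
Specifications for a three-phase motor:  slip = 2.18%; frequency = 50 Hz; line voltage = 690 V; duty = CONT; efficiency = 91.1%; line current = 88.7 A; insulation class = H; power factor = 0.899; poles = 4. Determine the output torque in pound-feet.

P_in = √3·V·I·cosφ = 1.732 × 690 × 88.7 × 0.899 = 95297 W
P_out = η·P_in = 0.911 × 95297 = 86816 W
n_s = 120×50/4 = 1500 rpm; n = 1500×(1−0.0218) = 1467 rpm
ω = 2π×1467/60 = 153.6 rad/s
τ = P_out/ω = 86816/153.6 = 565.2 N·m
In lb·ft: 565.2/1.356 = 417 lb·ft

417 lb·ft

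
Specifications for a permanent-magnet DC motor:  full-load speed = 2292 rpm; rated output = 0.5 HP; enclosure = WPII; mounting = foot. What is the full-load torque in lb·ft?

P_out = 0.5 × 746 = 373 W
ω = 2π × 2292/60 = 240 rad/s
τ = P_out/ω = 373/240 = 1.554 N·m
In lb·ft: 1.554/1.356 = 1.15 lb·ft

1.15 lb·ft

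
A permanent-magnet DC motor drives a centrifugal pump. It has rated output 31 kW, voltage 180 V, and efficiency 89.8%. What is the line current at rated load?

P_out = 31 kW = 31000 W
P_in = P_out / η = 31000 / 0.898 = 34521 W
I = P_in / V = 34521 / 180 = 192 A

192 A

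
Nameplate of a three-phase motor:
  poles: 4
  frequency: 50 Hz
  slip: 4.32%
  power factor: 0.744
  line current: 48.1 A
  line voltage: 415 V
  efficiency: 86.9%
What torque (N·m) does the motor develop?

149 N·m

P_in = √3·V·I·cosφ = 1.732 × 415 × 48.1 × 0.744 = 25723 W
P_out = η·P_in = 0.869 × 25723 = 22353 W
n_s = 120×50/4 = 1500 rpm; n = 1500×(1−0.0432) = 1435 rpm
ω = 2π×1435/60 = 150.3 rad/s
τ = P_out/ω = 22353/150.3 = 149 N·m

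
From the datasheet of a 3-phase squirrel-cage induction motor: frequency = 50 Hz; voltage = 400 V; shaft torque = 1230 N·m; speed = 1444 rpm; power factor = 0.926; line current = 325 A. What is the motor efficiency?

ω = 2π × 1444/60 = 151.2 rad/s; P_out = τω = 1230 × 151.2 = 185976 W
P_in = √3·V_L·I_L·cosφ = 1.732 × 400 × 325 × 0.926 = 208498 W
η = P_out / P_in = 185976 / 208498 = 0.892 = 89.2%

89.2 %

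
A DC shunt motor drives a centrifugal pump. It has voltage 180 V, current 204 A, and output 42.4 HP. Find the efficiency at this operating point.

P_out = 42.4 × 746 = 31630 W
P_in = V·I = 180 × 204 = 36720 W
η = P_out / P_in = 31630 / 36720 = 0.861 = 86.1%

86.1 %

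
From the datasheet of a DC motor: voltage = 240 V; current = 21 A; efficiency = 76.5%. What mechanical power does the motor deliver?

P_in = V·I = 240 × 21 = 5040 W
P_out = η·P_in = 0.765 × 5040 = 3856 W

3.86 kW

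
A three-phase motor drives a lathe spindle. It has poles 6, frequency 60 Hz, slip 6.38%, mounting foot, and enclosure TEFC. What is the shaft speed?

1123 rpm

n_s = 120f/p = 120×60/6 = 1200 rpm
n = n_s(1 − s) = 1200 × (1 − 0.0638) = 1123 rpm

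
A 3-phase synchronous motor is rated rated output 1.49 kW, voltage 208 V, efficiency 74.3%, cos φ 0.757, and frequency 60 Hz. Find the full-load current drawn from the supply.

7.35 A

P_out = 1.49 kW = 1490 W
P_in = P_out / η = 1490 / 0.743 = 2005 W
I_L = P_in / (√3·V_L·cosφ) = 2005 / (1.732 × 208 × 0.757) = 7.35 A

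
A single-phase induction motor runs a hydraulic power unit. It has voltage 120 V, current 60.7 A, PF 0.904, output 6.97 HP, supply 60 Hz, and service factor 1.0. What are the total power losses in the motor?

1.39 kW

P_in = V·I·cosφ = 120×60.7×0.904 = 6585 W
P_out = 6.97×746 = 5200 W
Losses = P_in − P_out = 6585 − 5200 = 1385 W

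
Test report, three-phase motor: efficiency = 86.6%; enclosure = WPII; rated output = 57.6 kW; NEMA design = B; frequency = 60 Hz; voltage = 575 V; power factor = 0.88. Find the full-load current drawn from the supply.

P_out = 57.6 kW = 57600 W
P_in = P_out / η = 57600 / 0.866 = 66513 W
I_L = P_in / (√3·V_L·cosφ) = 66513 / (1.732 × 575 × 0.88) = 75.9 A

75.9 A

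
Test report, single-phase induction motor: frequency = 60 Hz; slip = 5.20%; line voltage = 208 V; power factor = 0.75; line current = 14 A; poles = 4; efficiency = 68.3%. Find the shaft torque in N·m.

8.35 N·m

P_in = V·I·cosφ = 208 × 14 × 0.75 = 2184 W
P_out = η·P_in = 0.683 × 2184 = 1492 W
n_s = 120×60/4 = 1800 rpm; n = 1800×(1−0.052) = 1706 rpm
ω = 2π×1706/60 = 178.7 rad/s
τ = P_out/ω = 1492/178.7 = 8.35 N·m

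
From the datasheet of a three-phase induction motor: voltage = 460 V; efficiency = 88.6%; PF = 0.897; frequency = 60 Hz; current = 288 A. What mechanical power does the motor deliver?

P_in = √3·V·I·cosφ = 1.732 × 460 × 288 × 0.897 = 205821 W
P_out = η·P_in = 0.886 × 205821 = 182357 W

182 kW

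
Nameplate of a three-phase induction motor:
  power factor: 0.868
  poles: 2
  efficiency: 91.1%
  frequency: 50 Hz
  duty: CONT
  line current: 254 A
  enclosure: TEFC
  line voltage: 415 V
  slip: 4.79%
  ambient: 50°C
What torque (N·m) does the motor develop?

P_in = √3·V·I·cosφ = 1.732 × 415 × 254 × 0.868 = 158471 W
P_out = η·P_in = 0.911 × 158471 = 144367 W
n_s = 120×50/2 = 3000 rpm; n = 3000×(1−0.0479) = 2856 rpm
ω = 2π×2856/60 = 299.1 rad/s
τ = P_out/ω = 144367/299.1 = 483 N·m

483 N·m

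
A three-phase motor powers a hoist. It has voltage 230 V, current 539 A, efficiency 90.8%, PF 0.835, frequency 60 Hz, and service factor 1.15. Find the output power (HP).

P_in = √3·V·I·cosφ = 1.732 × 230 × 539 × 0.835 = 179288 W
P_out = η·P_in = 0.908 × 179288 = 162794 W
= 162794/746 = 218 HP

218 HP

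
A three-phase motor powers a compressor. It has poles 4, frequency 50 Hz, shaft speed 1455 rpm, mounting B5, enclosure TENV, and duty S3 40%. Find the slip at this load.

n_s = 120f/p = 120×50/4 = 1500 rpm
s = (n_s − n)/n_s = (1500 − 1455)/1500 = 0.0300

3.00 %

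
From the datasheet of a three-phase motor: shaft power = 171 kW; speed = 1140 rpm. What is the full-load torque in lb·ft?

ω = 2π × 1140/60 = 119.4 rad/s
τ = P/ω = 171000/119.4 = 1432 N·m
In lb·ft: 1432/1.356 = 1060 lb·ft

1060 lb·ft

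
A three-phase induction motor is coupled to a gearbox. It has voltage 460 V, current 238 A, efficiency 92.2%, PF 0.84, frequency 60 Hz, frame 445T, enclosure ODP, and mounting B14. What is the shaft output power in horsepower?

197 HP

P_in = √3·V·I·cosφ = 1.732 × 460 × 238 × 0.84 = 159280 W
P_out = η·P_in = 0.922 × 159280 = 146856 W
= 146856/746 = 197 HP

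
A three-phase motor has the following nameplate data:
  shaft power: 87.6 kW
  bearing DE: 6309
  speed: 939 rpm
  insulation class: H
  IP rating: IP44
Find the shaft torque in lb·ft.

ω = 2π × 939/60 = 98.33 rad/s
τ = P/ω = 87600/98.33 = 890.9 N·m
In lb·ft: 890.9/1.356 = 657 lb·ft

657 lb·ft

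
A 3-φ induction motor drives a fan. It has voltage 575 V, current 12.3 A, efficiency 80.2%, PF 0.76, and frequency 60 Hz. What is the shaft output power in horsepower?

P_in = √3·V·I·cosφ = 1.732 × 575 × 12.3 × 0.76 = 9310 W
P_out = η·P_in = 0.802 × 9310 = 7467 W
= 7467/746 = 10 HP

10 HP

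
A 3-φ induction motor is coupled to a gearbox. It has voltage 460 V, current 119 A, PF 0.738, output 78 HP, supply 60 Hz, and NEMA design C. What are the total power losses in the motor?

11800 W

P_in = √3·V·I·cosφ = 1.732×460×119×0.738 = 69970 W
P_out = 78×746 = 58188 W
Losses = P_in − P_out = 69970 − 58188 = 11782 W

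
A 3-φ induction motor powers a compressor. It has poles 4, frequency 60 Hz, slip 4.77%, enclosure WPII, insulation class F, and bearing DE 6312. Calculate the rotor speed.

n_s = 120f/p = 120×60/4 = 1800 rpm
n = n_s(1 − s) = 1800 × (1 − 0.0477) = 1714 rpm

1714 rpm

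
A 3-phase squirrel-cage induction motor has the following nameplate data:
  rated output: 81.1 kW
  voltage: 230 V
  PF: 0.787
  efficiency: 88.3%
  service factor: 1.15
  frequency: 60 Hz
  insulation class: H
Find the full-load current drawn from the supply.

293 A

P_out = 81.1 kW = 81100 W
P_in = P_out / η = 81100 / 0.883 = 91846 W
I_L = P_in / (√3·V_L·cosφ) = 91846 / (1.732 × 230 × 0.787) = 293 A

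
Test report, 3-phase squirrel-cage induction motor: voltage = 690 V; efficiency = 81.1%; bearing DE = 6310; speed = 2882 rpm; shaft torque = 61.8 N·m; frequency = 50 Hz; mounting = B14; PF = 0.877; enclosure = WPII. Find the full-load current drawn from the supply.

21.9 A

ω = 2π×2882/60 = 301.8 rad/s; P_out = τω = 61.8 × 301.8 = 18651 W
P_in = P_out / η = 18651 / 0.811 = 22998 W
I_L = P_in / (√3·V_L·cosφ) = 22998 / (1.732 × 690 × 0.877) = 21.9 A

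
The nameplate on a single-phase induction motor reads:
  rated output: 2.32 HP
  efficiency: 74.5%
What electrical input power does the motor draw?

2.32 kW

P_out = 2.32 × 746 = 1731 W
P_in = P_out/η = 1731/0.745 = 2323 W = 2.32 kW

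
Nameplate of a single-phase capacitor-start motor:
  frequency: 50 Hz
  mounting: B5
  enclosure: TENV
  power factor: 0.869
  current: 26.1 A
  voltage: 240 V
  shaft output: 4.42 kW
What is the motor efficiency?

P_out = 4.42 kW = 4420 W
P_in = V·I·cosφ = 240 × 26.1 × 0.869 = 5443 W
η = P_out / P_in = 4420 / 5443 = 0.812 = 81.2%

81.2 %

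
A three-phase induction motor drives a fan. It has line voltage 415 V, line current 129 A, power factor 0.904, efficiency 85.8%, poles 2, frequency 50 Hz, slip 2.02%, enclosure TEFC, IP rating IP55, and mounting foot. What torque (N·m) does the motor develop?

234 N·m

P_in = √3·V·I·cosφ = 1.732 × 415 × 129 × 0.904 = 83821 W
P_out = η·P_in = 0.858 × 83821 = 71918 W
n_s = 120×50/2 = 3000 rpm; n = 3000×(1−0.0202) = 2939 rpm
ω = 2π×2939/60 = 307.8 rad/s
τ = P_out/ω = 71918/307.8 = 234 N·m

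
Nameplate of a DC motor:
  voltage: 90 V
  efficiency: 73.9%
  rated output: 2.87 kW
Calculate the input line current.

43.2 A

P_out = 2.87 kW = 2870 W
P_in = P_out / η = 2870 / 0.739 = 3884 W
I = P_in / V = 3884 / 90 = 43.2 A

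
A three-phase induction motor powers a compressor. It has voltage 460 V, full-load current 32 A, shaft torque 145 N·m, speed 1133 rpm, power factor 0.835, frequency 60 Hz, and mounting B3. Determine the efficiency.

80.8 %

ω = 2π × 1133/60 = 118.6 rad/s; P_out = τω = 145 × 118.6 = 17197 W
P_in = √3·V_L·I_L·cosφ = 1.732 × 460 × 32 × 0.835 = 21288 W
η = P_out / P_in = 17197 / 21288 = 0.808 = 80.8%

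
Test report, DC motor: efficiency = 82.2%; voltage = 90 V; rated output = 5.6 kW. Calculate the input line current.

P_out = 5.6 kW = 5600 W
P_in = P_out / η = 5600 / 0.822 = 6813 W
I = P_in / V = 6813 / 90 = 75.7 A

75.7 A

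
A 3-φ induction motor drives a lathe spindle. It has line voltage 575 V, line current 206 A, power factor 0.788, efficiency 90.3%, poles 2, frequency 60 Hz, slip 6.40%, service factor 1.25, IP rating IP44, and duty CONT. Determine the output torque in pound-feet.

P_in = √3·V·I·cosφ = 1.732 × 575 × 206 × 0.788 = 161662 W
P_out = η·P_in = 0.903 × 161662 = 145981 W
n_s = 120×60/2 = 3600 rpm; n = 3600×(1−0.064) = 3370 rpm
ω = 2π×3370/60 = 352.9 rad/s
τ = P_out/ω = 145981/352.9 = 413.7 N·m
In lb·ft: 413.7/1.356 = 305 lb·ft

305 lb·ft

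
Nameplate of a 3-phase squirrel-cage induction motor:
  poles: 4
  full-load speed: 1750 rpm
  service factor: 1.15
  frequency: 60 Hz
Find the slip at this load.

n_s = 120f/p = 120×60/4 = 1800 rpm
s = (n_s − n)/n_s = (1800 − 1750)/1800 = 0.0278

2.8 %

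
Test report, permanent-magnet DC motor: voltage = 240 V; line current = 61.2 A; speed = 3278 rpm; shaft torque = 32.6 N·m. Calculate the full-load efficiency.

ω = 2π × 3278/60 = 343.3 rad/s; P_out = τω = 32.6 × 343.3 = 11192 W
P_in = V·I = 240 × 61.2 = 14688 W
η = P_out / P_in = 11192 / 14688 = 0.762 = 76.2%

76.2 %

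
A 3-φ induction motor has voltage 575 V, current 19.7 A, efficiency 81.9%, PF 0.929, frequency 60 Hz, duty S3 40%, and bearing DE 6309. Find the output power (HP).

20 HP

P_in = √3·V·I·cosφ = 1.732 × 575 × 19.7 × 0.929 = 18226 W
P_out = η·P_in = 0.819 × 18226 = 14927 W
= 14927/746 = 20 HP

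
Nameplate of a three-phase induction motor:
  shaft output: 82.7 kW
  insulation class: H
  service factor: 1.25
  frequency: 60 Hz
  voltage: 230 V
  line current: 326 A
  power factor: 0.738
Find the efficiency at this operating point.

P_out = 82.7 kW = 82700 W
P_in = √3·V_L·I_L·cosφ = 1.732 × 230 × 326 × 0.738 = 95841 W
η = P_out / P_in = 82700 / 95841 = 0.863 = 86.3%

86.3 %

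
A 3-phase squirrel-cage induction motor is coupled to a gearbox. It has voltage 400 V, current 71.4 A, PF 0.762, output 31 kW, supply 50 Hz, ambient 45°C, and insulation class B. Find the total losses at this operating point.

P_in = √3·V·I·cosφ = 1.732×400×71.4×0.762 = 37693 W
P_out = 31000 W
Losses = P_in − P_out = 37693 − 31000 = 6693 W

6690 W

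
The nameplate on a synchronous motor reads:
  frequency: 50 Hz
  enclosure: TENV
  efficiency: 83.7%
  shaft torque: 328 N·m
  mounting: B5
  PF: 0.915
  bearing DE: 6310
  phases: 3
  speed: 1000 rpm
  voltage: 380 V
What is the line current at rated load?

68.1 A

ω = 2π×1000/60 = 104.7 rad/s; P_out = τω = 328 × 104.7 = 34342 W
P_in = P_out / η = 34342 / 0.837 = 41030 W
I_L = P_in / (√3·V_L·cosφ) = 41030 / (1.732 × 380 × 0.915) = 68.1 A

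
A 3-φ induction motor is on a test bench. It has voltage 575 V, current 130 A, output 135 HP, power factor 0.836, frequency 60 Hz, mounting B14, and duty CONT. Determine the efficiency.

93.0 %

P_out = 135 × 746 = 100710 W
P_in = √3·V_L·I_L·cosφ = 1.732 × 575 × 130 × 0.836 = 108234 W
η = P_out / P_in = 100710 / 108234 = 0.930 = 93.0%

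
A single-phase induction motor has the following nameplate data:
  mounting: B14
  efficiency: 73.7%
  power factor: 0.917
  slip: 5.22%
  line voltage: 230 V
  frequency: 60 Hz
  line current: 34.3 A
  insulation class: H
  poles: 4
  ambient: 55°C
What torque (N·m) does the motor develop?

29.8 N·m

P_in = V·I·cosφ = 230 × 34.3 × 0.917 = 7234 W
P_out = η·P_in = 0.737 × 7234 = 5331 W
n_s = 120×60/4 = 1800 rpm; n = 1800×(1−0.0522) = 1706 rpm
ω = 2π×1706/60 = 178.7 rad/s
τ = P_out/ω = 5331/178.7 = 29.8 N·m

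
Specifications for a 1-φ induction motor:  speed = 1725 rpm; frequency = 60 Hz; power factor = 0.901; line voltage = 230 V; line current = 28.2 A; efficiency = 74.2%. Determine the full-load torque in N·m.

P_in = V·I·cosφ = 230 × 28.2 × 0.901 = 5844 W
P_out = η·P_in = 0.742 × 5844 = 4336 W
n = 1725 rpm
ω = 2π×1725/60 = 180.6 rad/s
τ = P_out/ω = 4336/180.6 = 24 N·m

24 N·m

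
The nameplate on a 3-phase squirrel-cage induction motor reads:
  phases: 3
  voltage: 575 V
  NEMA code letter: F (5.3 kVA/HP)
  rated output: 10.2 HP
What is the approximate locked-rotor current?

S_LR = 5.3 × 10.2 = 54.06 kVA
I_LR = S_LR/(√3·V_L) = 54060/(1.732×575) = 54.3 A

54.3 A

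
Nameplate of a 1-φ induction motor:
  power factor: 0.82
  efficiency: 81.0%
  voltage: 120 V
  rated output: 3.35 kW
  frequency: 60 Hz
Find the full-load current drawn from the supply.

P_out = 3.35 kW = 3350 W
P_in = P_out / η = 3350 / 0.810 = 4136 W
I = P_in / (V·cosφ) = 4136 / (120 × 0.82) = 42 A

42 A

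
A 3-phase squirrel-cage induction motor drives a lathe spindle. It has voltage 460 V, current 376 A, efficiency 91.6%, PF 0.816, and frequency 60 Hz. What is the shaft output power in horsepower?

300 HP

P_in = √3·V·I·cosφ = 1.732 × 460 × 376 × 0.816 = 244446 W
P_out = η·P_in = 0.916 × 244446 = 223913 W
= 223913/746 = 300 HP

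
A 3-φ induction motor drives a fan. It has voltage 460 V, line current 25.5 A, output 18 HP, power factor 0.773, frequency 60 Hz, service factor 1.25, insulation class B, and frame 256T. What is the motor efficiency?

P_out = 18 × 746 = 13428 W
P_in = √3·V_L·I_L·cosφ = 1.732 × 460 × 25.5 × 0.773 = 15705 W
η = P_out / P_in = 13428 / 15705 = 0.855 = 85.5%

85.5 %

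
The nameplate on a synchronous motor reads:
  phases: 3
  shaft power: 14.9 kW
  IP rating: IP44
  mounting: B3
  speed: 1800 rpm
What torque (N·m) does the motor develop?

79 N·m

ω = 2π × 1800/60 = 188.5 rad/s
τ = P/ω = 14900/188.5 = 79 N·m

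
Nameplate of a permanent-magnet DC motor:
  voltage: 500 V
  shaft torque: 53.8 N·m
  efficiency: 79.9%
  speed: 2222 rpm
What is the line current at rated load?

31.3 A

ω = 2π×2222/60 = 232.7 rad/s; P_out = τω = 53.8 × 232.7 = 12519 W
P_in = P_out / η = 12519 / 0.799 = 15668 W
I = P_in / V = 15668 / 500 = 31.3 A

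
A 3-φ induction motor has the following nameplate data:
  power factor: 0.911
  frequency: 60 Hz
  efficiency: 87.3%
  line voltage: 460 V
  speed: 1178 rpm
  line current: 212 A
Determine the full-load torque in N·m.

1090 N·m

P_in = √3·V·I·cosφ = 1.732 × 460 × 212 × 0.911 = 153872 W
P_out = η·P_in = 0.873 × 153872 = 134330 W
n = 1178 rpm
ω = 2π×1178/60 = 123.4 rad/s
τ = P_out/ω = 134330/123.4 = 1090 N·m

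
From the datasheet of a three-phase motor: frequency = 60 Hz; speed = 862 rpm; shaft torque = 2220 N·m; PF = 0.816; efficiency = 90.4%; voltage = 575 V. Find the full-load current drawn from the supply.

ω = 2π×862/60 = 90.27 rad/s; P_out = τω = 2220 × 90.27 = 200399 W
P_in = P_out / η = 200399 / 0.904 = 221680 W
I_L = P_in / (√3·V_L·cosφ) = 221680 / (1.732 × 575 × 0.816) = 273 A

273 A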